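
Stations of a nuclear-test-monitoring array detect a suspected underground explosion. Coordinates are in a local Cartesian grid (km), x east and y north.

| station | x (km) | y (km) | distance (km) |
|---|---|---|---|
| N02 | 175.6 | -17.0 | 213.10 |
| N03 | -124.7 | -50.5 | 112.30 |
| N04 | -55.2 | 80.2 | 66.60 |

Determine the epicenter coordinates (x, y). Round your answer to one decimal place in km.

Circle about each station: (x − 175.6)² + (y + 17.0)² = 213.10²; (x + 124.7)² + (y + 50.5)² = 112.30²; (x + 55.2)² + (y − 80.2)² = 66.60².
Subtracting the N02 equation from the N03 and N04 equations removes the quadratic terms:
-600.6 x − 67.0 y = 19776.30
-461.6 x + 194.4 y = 19330.77
Solving the 2×2 system: x ≈ -34.8, y ≈ 16.8 km.

(-34.8, 16.8)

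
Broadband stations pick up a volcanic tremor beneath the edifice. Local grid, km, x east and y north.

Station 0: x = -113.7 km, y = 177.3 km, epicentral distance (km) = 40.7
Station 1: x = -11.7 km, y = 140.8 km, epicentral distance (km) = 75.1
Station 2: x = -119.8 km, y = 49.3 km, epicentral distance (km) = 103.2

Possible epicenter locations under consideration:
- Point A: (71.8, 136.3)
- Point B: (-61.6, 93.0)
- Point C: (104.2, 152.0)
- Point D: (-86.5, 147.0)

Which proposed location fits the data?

For each candidate, compare |candidate − station| to the reported distance:
Point A: residuals Station 0 149.3, Station 1 8.5, Station 2 107.2 → max 149.3 km
Point B: residuals Station 0 58.4, Station 1 6.0, Station 2 30.4 → max 58.4 km
Point C: residuals Station 0 178.7, Station 1 41.3, Station 2 143.2 → max 178.7 km
Point D: residuals Station 0 0.0, Station 1 0.0, Station 2 0.0 → max 0.0 km
Only Point D has all residuals ≈ 0.

Point D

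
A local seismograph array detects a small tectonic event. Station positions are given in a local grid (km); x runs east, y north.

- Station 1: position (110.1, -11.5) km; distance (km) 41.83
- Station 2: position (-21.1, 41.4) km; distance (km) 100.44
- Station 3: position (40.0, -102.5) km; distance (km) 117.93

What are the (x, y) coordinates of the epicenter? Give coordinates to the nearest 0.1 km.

74.4 km east, 10.3 km north

Circle about each station: (x − 110.1)² + (y + 11.5)² = 41.83²; (x + 21.1)² + (y − 41.4)² = 100.44²; (x − 40.0)² + (y + 102.5)² = 117.93².
Subtracting pairs of circle equations eliminates x²+y² and gives linear equations (the radical axes):
-262.4 x + 105.8 y = -18433.53
-140.2 x − 182.0 y = -12305.75
Solving the 2×2 system: x ≈ 74.4, y ≈ 10.3 km.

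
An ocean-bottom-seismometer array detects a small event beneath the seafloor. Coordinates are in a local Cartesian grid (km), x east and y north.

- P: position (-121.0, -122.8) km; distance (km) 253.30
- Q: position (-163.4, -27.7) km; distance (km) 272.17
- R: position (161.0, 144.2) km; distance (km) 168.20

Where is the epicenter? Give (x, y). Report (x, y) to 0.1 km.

Circle about each station: (x + 121.0)² + (y + 122.8)² = 253.30²; (x + 163.4)² + (y + 27.7)² = 272.17²; (x − 161.0)² + (y − 144.2)² = 168.20².
Subtracting the P equation from the Q and R equations removes the quadratic terms:
-84.8 x + 190.2 y = -12169.61
564.0 x + 534.0 y = 52863.45
Solving the 2×2 system: x ≈ 108.5, y ≈ -15.6 km.

108.5 km east, -15.6 km north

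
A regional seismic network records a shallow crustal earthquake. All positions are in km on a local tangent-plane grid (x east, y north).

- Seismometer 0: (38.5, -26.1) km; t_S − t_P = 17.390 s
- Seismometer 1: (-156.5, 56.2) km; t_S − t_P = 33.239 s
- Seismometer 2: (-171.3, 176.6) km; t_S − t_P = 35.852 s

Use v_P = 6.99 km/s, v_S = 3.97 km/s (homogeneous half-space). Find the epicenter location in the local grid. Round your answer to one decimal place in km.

Distance from S−P lag: d = Δt · v_P v_S / (v_P − v_S) = Δt · (6.99·3.97)/(6.99−3.97) ≈ 9.1888·Δt.
So d_Seismometer 0 = 159.79, d_Seismometer 1 = 305.43, d_Seismometer 2 = 329.44 km.
Circle about each station: (x − 38.5)² + (y + 26.1)² = 159.79²; (x + 156.5)² + (y − 56.2)² = 305.43²; (x + 171.3)² + (y − 176.6)² = 329.44².
Subtracting pairs of circle equations eliminates x²+y² and gives linear equations (the radical axes):
-390.0 x + 164.6 y = -42267.41
-419.6 x + 405.4 y = -24630.08
Solving the 2×2 system: x ≈ 146.9, y ≈ 91.3 km.

146.9 km east, 91.3 km north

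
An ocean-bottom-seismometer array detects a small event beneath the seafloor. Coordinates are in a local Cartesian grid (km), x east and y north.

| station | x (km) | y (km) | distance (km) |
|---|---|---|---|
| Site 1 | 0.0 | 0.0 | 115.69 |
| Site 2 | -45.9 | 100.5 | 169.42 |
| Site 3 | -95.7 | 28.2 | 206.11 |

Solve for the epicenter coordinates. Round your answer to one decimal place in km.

(110.3, 34.9)

Circle about each station: x² + y² = 115.69²; (x + 45.9)² + (y − 100.5)² = 169.42²; (x + 95.7)² + (y − 28.2)² = 206.11².
Subtracting the Site 1 equation from the Site 2 and Site 3 equations removes the quadratic terms:
-91.8 x + 201.0 y = -3111.90
-191.4 x + 56.4 y = -19143.43
Solving the 2×2 system: x ≈ 110.3, y ≈ 34.9 km.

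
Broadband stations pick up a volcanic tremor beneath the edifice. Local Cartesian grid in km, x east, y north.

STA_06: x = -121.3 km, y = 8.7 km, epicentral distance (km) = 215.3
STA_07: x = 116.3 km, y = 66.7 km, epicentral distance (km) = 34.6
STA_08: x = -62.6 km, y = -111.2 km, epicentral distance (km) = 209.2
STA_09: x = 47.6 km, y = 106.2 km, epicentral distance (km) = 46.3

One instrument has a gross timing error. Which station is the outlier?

Solve using three stations at a time. Using STA_06, STA_07, STA_09 (subtract circle equations pairwise → linear system) gives (x, y) ≈ (83.1, 76.4).
Distances from that point to each station vs reported:
  STA_06: calculated 215.3 vs reported 215.3 → residual 0.0 km
  STA_07: calculated 34.6 vs reported 34.6 → residual 0.0 km
  STA_08: calculated 237.5 vs reported 209.2 → residual 28.3 km
  STA_09: calculated 46.3 vs reported 46.3 → residual 0.0 km
STA_06, STA_07, STA_09 are mutually consistent (residuals ≈ 0); STA_08 is off by 28.3 km.

STA_08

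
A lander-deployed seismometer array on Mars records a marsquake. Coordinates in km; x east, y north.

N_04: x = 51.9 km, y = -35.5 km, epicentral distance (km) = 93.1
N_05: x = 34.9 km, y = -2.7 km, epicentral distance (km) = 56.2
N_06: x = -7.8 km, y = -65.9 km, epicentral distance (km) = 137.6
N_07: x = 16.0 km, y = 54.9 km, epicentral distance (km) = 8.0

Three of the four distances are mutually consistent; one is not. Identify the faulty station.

Solve using three stations at a time. Using N_04, N_05, N_07 (subtract circle equations pairwise → linear system) gives (x, y) ≈ (11.7, 48.4).
Distances from that point to each station vs reported:
  N_04: calculated 93.1 vs reported 93.1 → residual 0.0 km
  N_05: calculated 56.2 vs reported 56.2 → residual 0.0 km
  N_06: calculated 116.0 vs reported 137.6 → residual 21.6 km
  N_07: calculated 7.8 vs reported 8.0 → residual 0.2 km
N_04, N_05, N_07 are mutually consistent (residuals ≈ 0); N_06 is off by 21.6 km.

N_06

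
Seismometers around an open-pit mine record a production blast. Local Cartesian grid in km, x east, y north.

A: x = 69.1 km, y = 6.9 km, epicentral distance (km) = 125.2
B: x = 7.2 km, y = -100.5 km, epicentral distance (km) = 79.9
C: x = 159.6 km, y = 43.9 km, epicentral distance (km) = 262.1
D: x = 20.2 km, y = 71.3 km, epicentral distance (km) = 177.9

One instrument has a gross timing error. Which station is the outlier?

Solve using three stations at a time. Using B, C, D (subtract circle equations pairwise → linear system) gives (x, y) ≈ (-70.4, -81.8).
Distances from that point to each station vs reported:
  A: calculated 165.3 vs reported 125.2 → residual 40.1 km
  B: calculated 79.8 vs reported 79.9 → residual 0.1 km
  C: calculated 262.1 vs reported 262.1 → residual 0.0 km
  D: calculated 177.9 vs reported 177.9 → residual 0.0 km
B, C, D are mutually consistent (residuals ≈ 0); A is off by 40.1 km.

A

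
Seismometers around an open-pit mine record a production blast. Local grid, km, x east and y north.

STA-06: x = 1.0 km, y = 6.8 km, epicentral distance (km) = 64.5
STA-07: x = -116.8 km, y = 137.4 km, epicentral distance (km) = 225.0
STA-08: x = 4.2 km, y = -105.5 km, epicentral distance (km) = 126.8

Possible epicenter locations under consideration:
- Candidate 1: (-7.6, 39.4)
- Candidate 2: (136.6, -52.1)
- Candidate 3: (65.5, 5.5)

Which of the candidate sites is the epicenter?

Candidate 3

For each candidate, compare |candidate − station| to the reported distance:
Candidate 1: residuals STA-06 30.8, STA-07 78.3, STA-08 18.6 → max 78.3 km
Candidate 2: residuals STA-06 83.3, STA-07 91.4, STA-08 16.0 → max 91.4 km
Candidate 3: residuals STA-06 0.0, STA-07 0.0, STA-08 0.0 → max 0.0 km
Only Candidate 3 has all residuals ≈ 0.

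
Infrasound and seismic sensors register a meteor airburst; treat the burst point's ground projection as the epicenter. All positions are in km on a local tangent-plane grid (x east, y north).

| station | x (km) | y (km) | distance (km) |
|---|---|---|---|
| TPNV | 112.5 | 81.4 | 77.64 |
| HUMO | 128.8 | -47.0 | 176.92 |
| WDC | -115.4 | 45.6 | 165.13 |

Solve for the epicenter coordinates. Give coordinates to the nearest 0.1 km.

(38.6, 105.2)

Circle about each station: (x − 112.5)² + (y − 81.4)² = 77.64²; (x − 128.8)² + (y + 47.0)² = 176.92²; (x + 115.4)² + (y − 45.6)² = 165.13².
Subtracting pairs of circle equations eliminates x²+y² and gives linear equations (the radical axes):
32.6 x − 256.8 y = -25756.49
-455.8 x − 71.6 y = -25125.64
Solving the 2×2 system: x ≈ 38.6, y ≈ 105.2 km.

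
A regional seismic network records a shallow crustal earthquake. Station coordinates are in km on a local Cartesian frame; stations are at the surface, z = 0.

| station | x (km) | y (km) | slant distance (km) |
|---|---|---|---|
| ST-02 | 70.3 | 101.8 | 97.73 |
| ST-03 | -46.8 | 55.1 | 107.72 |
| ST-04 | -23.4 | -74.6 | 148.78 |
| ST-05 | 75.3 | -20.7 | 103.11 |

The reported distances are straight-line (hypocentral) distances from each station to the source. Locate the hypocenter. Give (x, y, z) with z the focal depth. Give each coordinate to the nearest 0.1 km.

(34.5, 43.4, 69.7)

Each station gives a sphere (x−x_i)² + (y−y_i)² + z² = d_i² (stations at z=0).
Subtracting the ST-02 sphere from ST-03 and ST-04: z² cancels, leaving linear equations in x and y:
-234.2 x − 93.4 y = -12131.53
-187.4 x − 352.8 y = -21776.95
Solving: x ≈ 34.489, y ≈ 43.406 km (keep extra digits for the depth step; rounded: 34.5, 43.4).
Then from the ST-02 sphere: z² = 97.73² − (x − 70.3)² − (y − 101.8)² with x = 34.489, y = 43.406, so z ≈ 69.706 ≈ 69.7 km.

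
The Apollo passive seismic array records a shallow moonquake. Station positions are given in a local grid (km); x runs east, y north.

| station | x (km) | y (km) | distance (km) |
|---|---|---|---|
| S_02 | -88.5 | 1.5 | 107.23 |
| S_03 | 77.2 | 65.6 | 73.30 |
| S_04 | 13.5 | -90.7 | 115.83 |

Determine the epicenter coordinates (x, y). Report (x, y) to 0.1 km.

x ≈ 16.1 km, y ≈ 25.1 km

Circle about each station: (x + 88.5)² + (y − 1.5)² = 107.23²; (x − 77.2)² + (y − 65.6)² = 73.30²; (x − 13.5)² + (y + 90.7)² = 115.83².
Subtracting the S_02 equation from the S_03 and S_04 equations removes the quadratic terms:
331.4 x + 128.2 y = 8554.08
204.0 x − 184.4 y = -1344.08
Solving the 2×2 system: x ≈ 16.1, y ≈ 25.1 km.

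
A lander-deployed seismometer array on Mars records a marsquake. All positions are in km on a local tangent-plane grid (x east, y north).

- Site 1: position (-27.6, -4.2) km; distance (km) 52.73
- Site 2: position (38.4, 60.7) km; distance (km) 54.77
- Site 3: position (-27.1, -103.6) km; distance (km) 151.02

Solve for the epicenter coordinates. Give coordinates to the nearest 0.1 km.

Circle about each station: (x + 27.6)² + (y + 4.2)² = 52.73²; (x − 38.4)² + (y − 60.7)² = 54.77²; (x + 27.1)² + (y + 103.6)² = 151.02².
Subtracting the Site 1 equation from the Site 2 and Site 3 equations removes the quadratic terms:
132.0 x + 129.8 y = 4160.35
1.0 x − 198.8 y = -9338.62
Solving the 2×2 system: x ≈ -14.6, y ≈ 46.9 km.
Check against Site 1 (with the unrounded x, y): √((x + 27.6)²+(y + 4.2)²) = 52.73 ≈ 52.73 km. ✓

(-14.6, 46.9)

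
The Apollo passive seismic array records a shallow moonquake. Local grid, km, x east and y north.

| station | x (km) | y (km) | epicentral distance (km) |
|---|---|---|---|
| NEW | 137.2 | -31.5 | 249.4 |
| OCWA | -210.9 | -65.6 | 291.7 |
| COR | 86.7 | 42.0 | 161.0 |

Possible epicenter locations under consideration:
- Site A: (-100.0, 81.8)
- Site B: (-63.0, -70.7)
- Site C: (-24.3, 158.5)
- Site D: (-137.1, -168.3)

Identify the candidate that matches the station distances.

For each candidate, compare |candidate − station| to the reported distance:
Site A: residuals NEW 13.5, OCWA 107.2, COR 29.9 → max 107.2 km
Site B: residuals NEW 45.4, OCWA 143.7, COR 26.4 → max 143.7 km
Site C: residuals NEW 0.0, OCWA 0.1, COR 0.1 → max 0.1 km
Site D: residuals NEW 57.1, OCWA 165.2, COR 146.1 → max 165.2 km
Only Site C has all residuals ≈ 0.

Site C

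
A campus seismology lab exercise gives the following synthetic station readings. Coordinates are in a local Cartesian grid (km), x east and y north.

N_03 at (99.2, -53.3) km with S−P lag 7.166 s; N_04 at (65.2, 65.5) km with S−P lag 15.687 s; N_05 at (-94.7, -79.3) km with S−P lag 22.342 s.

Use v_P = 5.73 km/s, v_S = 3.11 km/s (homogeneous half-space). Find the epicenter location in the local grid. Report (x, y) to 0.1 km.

x ≈ 52.2 km, y ≈ -40.4 km

Distance from S−P lag: d = Δt · v_P v_S / (v_P − v_S) = Δt · (5.73·3.11)/(5.73−3.11) ≈ 6.8016·Δt.
So d_N_03 = 48.74, d_N_04 = 106.70, d_N_05 = 151.96 km.
Circle about each station: (x − 99.2)² + (y + 53.3)² = 48.74²; (x − 65.2)² + (y − 65.5)² = 106.70²; (x + 94.7)² + (y + 79.3)² = 151.96².
Subtracting pairs of circle equations eliminates x²+y² and gives linear equations (the radical axes):
-68.0 x + 237.6 y = -13149.54
-387.8 x − 52.0 y = -18141.20
Solving the 2×2 system: x ≈ 52.2, y ≈ -40.4 km.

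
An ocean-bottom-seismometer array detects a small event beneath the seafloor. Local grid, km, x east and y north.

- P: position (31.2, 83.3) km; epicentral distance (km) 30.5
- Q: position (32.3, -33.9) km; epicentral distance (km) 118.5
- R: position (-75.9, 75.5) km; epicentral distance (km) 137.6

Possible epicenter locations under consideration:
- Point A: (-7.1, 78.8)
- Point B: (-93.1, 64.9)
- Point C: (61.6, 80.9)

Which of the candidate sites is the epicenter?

Point C

For each candidate, compare |candidate − station| to the reported distance:
Point A: residuals P 8.1, Q 0.9, R 68.7 → max 68.7 km
Point B: residuals P 95.2, Q 41.1, R 117.4 → max 117.4 km
Point C: residuals P 0.0, Q 0.0, R 0.0 → max 0.0 km
Only Point C has all residuals ≈ 0.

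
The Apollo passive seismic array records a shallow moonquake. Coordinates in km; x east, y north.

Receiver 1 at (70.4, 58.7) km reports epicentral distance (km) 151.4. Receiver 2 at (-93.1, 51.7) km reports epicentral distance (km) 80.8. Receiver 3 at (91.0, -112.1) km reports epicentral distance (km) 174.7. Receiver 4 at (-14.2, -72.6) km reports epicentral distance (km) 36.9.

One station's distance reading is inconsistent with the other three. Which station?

Receiver 4

Solve using three stations at a time. Using Receiver 1, Receiver 2, Receiver 3 (subtract circle equations pairwise → linear system) gives (x, y) ≈ (-58.2, -21.2).
Distances from that point to each station vs reported:
  Receiver 1: calculated 151.4 vs reported 151.4 → residual 0.0 km
  Receiver 2: calculated 80.8 vs reported 80.8 → residual 0.0 km
  Receiver 3: calculated 174.7 vs reported 174.7 → residual 0.0 km
  Receiver 4: calculated 67.7 vs reported 36.9 → residual 30.8 km
Receiver 1, Receiver 2, Receiver 3 are mutually consistent (residuals ≈ 0); Receiver 4 is off by 30.8 km.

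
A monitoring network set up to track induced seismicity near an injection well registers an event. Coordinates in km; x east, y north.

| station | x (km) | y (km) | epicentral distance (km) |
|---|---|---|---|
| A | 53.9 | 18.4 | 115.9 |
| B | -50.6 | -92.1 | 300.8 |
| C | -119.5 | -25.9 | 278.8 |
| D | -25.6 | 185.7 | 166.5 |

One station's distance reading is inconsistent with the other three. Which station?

Solve using three stations at a time. Using A, C, D (subtract circle equations pairwise → linear system) gives (x, y) ≈ (123.2, 111.2).
Distances from that point to each station vs reported:
  A: calculated 115.8 vs reported 115.9 → residual 0.1 km
  B: calculated 267.5 vs reported 300.8 → residual 33.3 km
  C: calculated 278.8 vs reported 278.8 → residual 0.0 km
  D: calculated 166.4 vs reported 166.5 → residual 0.1 km
A, C, D are mutually consistent (residuals ≈ 0); B is off by 33.3 km.

B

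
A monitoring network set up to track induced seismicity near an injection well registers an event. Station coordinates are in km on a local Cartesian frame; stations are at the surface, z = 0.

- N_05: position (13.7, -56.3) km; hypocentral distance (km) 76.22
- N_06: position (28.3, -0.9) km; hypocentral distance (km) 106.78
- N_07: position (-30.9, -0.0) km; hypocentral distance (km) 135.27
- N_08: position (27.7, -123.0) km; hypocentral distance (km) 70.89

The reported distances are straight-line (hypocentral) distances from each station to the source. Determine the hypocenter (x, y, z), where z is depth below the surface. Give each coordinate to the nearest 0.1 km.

Each station gives a sphere (x−x_i)² + (y−y_i)² + z² = d_i² (stations at z=0).
Subtracting the N_05 sphere from N_06 and N_07: z² cancels, leaving linear equations in x and y:
29.2 x + 110.8 y = -8148.16
-89.2 x + 112.6 y = -14891.05
Solving: x ≈ 55.609, y ≈ -88.195 km (keep extra digits for the depth step; rounded: 55.6, -88.2).
Then from the N_05 sphere: z² = 76.22² − (x − 13.7)² − (y + 56.3)² with x = 55.609, y = -88.195, so z ≈ 55.098 ≈ 55.1 km.

x ≈ 55.6 km, y ≈ -88.2 km, depth ≈ 55.1 km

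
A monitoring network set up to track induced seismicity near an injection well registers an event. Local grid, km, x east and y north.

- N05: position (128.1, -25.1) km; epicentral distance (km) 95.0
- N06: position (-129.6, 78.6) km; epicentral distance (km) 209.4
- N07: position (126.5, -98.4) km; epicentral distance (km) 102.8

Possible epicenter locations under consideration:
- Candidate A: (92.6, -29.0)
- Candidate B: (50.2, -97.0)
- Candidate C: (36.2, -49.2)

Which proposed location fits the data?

Candidate C

For each candidate, compare |candidate − station| to the reported distance:
Candidate A: residuals N05 59.3, N06 37.5, N07 25.6 → max 59.3 km
Candidate B: residuals N05 11.0, N06 41.9, N07 26.5 → max 41.9 km
Candidate C: residuals N05 0.0, N06 0.1, N07 0.0 → max 0.1 km
Only Candidate C has all residuals ≈ 0.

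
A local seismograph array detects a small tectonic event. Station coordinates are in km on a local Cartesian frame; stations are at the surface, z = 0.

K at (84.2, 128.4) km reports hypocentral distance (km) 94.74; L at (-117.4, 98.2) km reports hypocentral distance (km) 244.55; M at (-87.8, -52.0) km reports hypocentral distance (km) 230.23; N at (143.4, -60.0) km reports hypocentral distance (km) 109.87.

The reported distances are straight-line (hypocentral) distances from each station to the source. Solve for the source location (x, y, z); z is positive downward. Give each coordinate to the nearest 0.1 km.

Each station gives a sphere (x−x_i)² + (y−y_i)² + z² = d_i² (stations at z=0).
Subtracting the K sphere from L and M: z² cancels, leaving linear equations in x and y:
-403.2 x − 60.4 y = -50979.23
-344.0 x − 360.8 y = -57193.55
Solving: x ≈ 119.801, y ≈ 44.296 km (keep extra digits for the depth step; rounded: 119.8, 44.3).
Then from the K sphere: z² = 94.74² − (x − 84.2)² − (y − 128.4)² with x = 119.801, y = 44.296, so z ≈ 25.194 ≈ 25.2 km.

(119.8, 44.3, 25.2)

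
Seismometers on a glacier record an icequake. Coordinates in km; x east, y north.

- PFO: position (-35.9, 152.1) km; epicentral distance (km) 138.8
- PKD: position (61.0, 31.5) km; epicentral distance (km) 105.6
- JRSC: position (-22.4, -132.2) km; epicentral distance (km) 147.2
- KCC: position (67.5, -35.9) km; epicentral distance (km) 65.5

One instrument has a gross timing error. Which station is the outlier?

Solve using three stations at a time. Using PFO, PKD, JRSC (subtract circle equations pairwise → linear system) gives (x, y) ≈ (-43.0, 13.5).
Distances from that point to each station vs reported:
  PFO: calculated 138.8 vs reported 138.8 → residual 0.0 km
  PKD: calculated 105.6 vs reported 105.6 → residual 0.0 km
  JRSC: calculated 147.2 vs reported 147.2 → residual 0.0 km
  KCC: calculated 121.1 vs reported 65.5 → residual 55.6 km
PFO, PKD, JRSC are mutually consistent (residuals ≈ 0); KCC is off by 55.6 km.

KCC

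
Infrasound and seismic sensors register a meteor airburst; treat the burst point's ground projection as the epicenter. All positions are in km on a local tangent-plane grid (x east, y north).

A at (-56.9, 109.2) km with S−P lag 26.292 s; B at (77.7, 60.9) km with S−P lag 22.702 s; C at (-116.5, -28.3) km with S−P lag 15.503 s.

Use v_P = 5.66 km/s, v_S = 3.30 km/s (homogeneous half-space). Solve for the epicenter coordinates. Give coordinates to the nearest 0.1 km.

x ≈ -13.0 km, y ≈ -94.2 km

Distance from S−P lag: d = Δt · v_P v_S / (v_P − v_S) = Δt · (5.66·3.30)/(5.66−3.30) ≈ 7.9144·Δt.
So d_A = 208.09, d_B = 179.67, d_C = 122.70 km.
Circle about each station: (x + 56.9)² + (y − 109.2)² = 208.09²; (x − 77.7)² + (y − 60.9)² = 179.67²; (x + 116.5)² + (y + 28.3)² = 122.70².
Subtracting the A equation from the B and C equations removes the quadratic terms:
269.2 x − 96.6 y = 5603.99
-119.2 x − 275.0 y = 27457.05
Solving the 2×2 system: x ≈ -13.0, y ≈ -94.2 km.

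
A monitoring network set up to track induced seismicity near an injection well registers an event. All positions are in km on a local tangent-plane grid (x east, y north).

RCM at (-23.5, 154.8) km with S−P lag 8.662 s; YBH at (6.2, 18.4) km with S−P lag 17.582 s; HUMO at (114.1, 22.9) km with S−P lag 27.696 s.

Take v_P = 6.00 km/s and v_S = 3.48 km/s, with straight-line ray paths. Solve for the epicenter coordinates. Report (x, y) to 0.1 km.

Distance from S−P lag: d = Δt · v_P v_S / (v_P − v_S) = Δt · (6.00·3.48)/(6.00−3.48) ≈ 8.2857·Δt.
So d_RCM = 71.77, d_YBH = 145.68, d_HUMO = 229.48 km.
Circle about each station: (x + 23.5)² + (y − 154.8)² = 71.77²; (x − 6.2)² + (y − 18.4)² = 145.68²; (x − 114.1)² + (y − 22.9)² = 229.48².
Subtracting pairs of circle equations eliminates x²+y² and gives linear equations (the radical axes):
59.4 x − 272.8 y = -40210.02
275.2 x − 263.8 y = -58482.21
Solving the 2×2 system: x ≈ -90.0, y ≈ 127.8 km.
Check against RCM (with the unrounded x, y): √((x + 23.5)²+(y − 154.8)²) = 71.77 ≈ 71.77 km. ✓

-90.0 km east, 127.8 km north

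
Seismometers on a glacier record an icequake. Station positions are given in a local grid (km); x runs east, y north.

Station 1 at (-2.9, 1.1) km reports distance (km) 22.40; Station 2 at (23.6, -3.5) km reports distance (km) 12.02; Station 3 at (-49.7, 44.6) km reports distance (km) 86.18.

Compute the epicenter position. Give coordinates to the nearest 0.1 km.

Circle about each station: (x + 2.9)² + (y − 1.1)² = 22.40²; (x − 23.6)² + (y + 3.5)² = 12.02²; (x + 49.7)² + (y − 44.6)² = 86.18².
Subtracting pairs of circle equations eliminates x²+y² and gives linear equations (the radical axes):
53.0 x − 9.2 y = 916.87
-93.6 x + 87.0 y = -2475.60
Solving the 2×2 system: x ≈ 15.2, y ≈ -12.1 km.

15.2 km east, -12.1 km north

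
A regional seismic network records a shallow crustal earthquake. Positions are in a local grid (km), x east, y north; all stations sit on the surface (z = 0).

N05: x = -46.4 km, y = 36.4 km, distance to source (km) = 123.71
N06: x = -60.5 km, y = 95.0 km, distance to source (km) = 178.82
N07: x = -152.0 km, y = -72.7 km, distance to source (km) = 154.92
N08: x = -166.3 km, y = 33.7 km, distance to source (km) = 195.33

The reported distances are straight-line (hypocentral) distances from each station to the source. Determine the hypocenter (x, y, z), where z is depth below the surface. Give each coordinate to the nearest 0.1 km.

Each station gives a sphere (x−x_i)² + (y−y_i)² + z² = d_i² (stations at z=0).
Subtracting the N05 sphere from N06 and N07: z² cancels, leaving linear equations in x and y:
-28.2 x + 117.2 y = -7465.10
-211.2 x − 218.2 y = 16215.33
Solving: x ≈ -8.786, y ≈ -65.810 km (keep extra digits for the depth step; rounded: -8.8, -65.8).
Then from the N05 sphere: z² = 123.71² − (x + 46.4)² − (y − 36.4)² with x = -8.786, y = -65.810, so z ≈ 58.673 ≈ 58.7 km.

x ≈ -8.8 km, y ≈ -65.8 km, depth ≈ 58.7 km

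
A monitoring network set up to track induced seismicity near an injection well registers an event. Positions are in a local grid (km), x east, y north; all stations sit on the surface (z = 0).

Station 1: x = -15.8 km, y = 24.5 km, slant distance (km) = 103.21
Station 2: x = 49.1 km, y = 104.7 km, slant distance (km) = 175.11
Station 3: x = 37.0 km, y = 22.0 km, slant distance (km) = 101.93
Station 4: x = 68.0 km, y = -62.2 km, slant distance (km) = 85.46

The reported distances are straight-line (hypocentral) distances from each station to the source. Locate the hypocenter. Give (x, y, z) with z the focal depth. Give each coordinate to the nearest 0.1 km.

Each station gives a sphere (x−x_i)² + (y−y_i)² + z² = d_i² (stations at z=0).
Subtracting the Station 1 sphere from Station 2 and Station 3: z² cancels, leaving linear equations in x and y:
129.8 x + 160.4 y = -7488.20
105.6 x − 5.0 y = 1265.69
Solving: x ≈ 9.415, y ≈ -54.303 km (keep extra digits for the depth step; rounded: 9.4, -54.3).
Then from the Station 1 sphere: z² = 103.21² − (x + 15.8)² − (y − 24.5)² with x = 9.415, y = -54.303, so z ≈ 61.698 ≈ 61.7 km.

(9.4, -54.3, 61.7)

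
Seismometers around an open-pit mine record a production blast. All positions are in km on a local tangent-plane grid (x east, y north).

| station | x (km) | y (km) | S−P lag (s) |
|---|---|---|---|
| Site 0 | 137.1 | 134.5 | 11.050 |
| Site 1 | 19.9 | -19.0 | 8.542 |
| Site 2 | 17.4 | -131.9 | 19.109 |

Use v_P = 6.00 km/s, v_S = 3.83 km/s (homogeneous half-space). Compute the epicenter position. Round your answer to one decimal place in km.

40.0 km east, 69.2 km north

Distance from S−P lag: d = Δt · v_P v_S / (v_P − v_S) = Δt · (6.00·3.83)/(6.00−3.83) ≈ 10.5899·Δt.
So d_Site 0 = 117.02, d_Site 1 = 90.46, d_Site 2 = 202.36 km.
Circle about each station: (x − 137.1)² + (y − 134.5)² = 117.02²; (x − 19.9)² + (y + 19.0)² = 90.46²; (x − 17.4)² + (y + 131.9)² = 202.36².
Subtracting pairs of circle equations eliminates x²+y² and gives linear equations (the radical axes):
-234.4 x − 307.0 y = -30618.98
-239.4 x − 532.8 y = -46442.18
Solving the 2×2 system: x ≈ 40.0, y ≈ 69.2 km.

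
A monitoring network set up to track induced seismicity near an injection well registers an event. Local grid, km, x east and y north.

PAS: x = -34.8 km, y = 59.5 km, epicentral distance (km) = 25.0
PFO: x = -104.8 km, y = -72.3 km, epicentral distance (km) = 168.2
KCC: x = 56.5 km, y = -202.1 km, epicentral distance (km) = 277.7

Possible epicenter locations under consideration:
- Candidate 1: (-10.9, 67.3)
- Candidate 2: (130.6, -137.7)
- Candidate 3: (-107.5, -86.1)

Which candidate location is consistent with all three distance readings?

Candidate 1

For each candidate, compare |candidate − station| to the reported distance:
Candidate 1: residuals PAS 0.1, PFO 0.0, KCC 0.0 → max 0.1 km
Candidate 2: residuals PAS 232.4, PFO 76.1, KCC 179.5 → max 232.4 km
Candidate 3: residuals PAS 137.7, PFO 154.1, KCC 76.8 → max 154.1 km
Only Candidate 1 has all residuals ≈ 0.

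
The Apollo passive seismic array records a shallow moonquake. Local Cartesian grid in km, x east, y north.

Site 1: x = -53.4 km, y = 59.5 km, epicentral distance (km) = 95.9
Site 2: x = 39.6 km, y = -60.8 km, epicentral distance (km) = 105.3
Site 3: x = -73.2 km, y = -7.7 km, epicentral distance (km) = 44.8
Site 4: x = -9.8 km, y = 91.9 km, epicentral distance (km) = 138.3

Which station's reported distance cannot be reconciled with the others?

Site 3

Solve using three stations at a time. Using Site 1, Site 2, Site 4 (subtract circle equations pairwise → linear system) gives (x, y) ≈ (-62.6, -35.8).
Distances from that point to each station vs reported:
  Site 1: calculated 95.8 vs reported 95.9 → residual 0.1 km
  Site 2: calculated 105.2 vs reported 105.3 → residual 0.1 km
  Site 3: calculated 30.1 vs reported 44.8 → residual 14.7 km
  Site 4: calculated 138.2 vs reported 138.3 → residual 0.1 km
Site 1, Site 2, Site 4 are mutually consistent (residuals ≈ 0); Site 3 is off by 14.7 km.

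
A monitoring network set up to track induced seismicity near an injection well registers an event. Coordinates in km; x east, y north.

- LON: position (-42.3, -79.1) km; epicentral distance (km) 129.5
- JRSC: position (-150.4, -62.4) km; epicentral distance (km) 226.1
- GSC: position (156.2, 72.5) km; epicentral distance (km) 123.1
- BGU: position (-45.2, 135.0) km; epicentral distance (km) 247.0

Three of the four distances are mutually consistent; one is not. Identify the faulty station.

BGU

Solve using three stations at a time. Using LON, JRSC, GSC (subtract circle equations pairwise → linear system) gives (x, y) ≈ (70.9, -16.3).
Distances from that point to each station vs reported:
  LON: calculated 129.5 vs reported 129.5 → residual 0.0 km
  JRSC: calculated 226.1 vs reported 226.1 → residual 0.0 km
  GSC: calculated 123.1 vs reported 123.1 → residual 0.0 km
  BGU: calculated 190.7 vs reported 247.0 → residual 56.3 km
LON, JRSC, GSC are mutually consistent (residuals ≈ 0); BGU is off by 56.3 km.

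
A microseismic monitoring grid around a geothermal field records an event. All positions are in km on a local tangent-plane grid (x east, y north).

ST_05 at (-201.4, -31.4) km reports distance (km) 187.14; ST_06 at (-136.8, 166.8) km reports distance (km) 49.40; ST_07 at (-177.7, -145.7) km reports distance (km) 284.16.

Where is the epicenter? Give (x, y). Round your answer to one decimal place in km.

Circle about each station: (x + 201.4)² + (y + 31.4)² = 187.14²; (x + 136.8)² + (y − 166.8)² = 49.40²; (x + 177.7)² + (y + 145.7)² = 284.16².
Subtracting the ST_05 equation from the ST_06 and ST_07 equations removes the quadratic terms:
129.2 x + 396.4 y = 37569.58
47.4 x − 228.6 y = -34467.67
Solving the 2×2 system: x ≈ -105.0, y ≈ 129.0 km.

(-105.0, 129.0)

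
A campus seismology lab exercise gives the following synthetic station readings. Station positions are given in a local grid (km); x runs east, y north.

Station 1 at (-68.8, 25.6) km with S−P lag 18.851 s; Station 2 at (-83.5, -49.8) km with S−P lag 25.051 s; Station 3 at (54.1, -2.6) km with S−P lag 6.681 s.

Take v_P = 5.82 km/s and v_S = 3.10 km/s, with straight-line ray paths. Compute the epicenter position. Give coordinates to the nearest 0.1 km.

55.2 km east, 41.7 km north

Distance from S−P lag: d = Δt · v_P v_S / (v_P − v_S) = Δt · (5.82·3.10)/(5.82−3.10) ≈ 6.6331·Δt.
So d_Station 1 = 125.04, d_Station 2 = 166.17, d_Station 3 = 44.32 km.
Circle about each station: (x + 68.8)² + (y − 25.6)² = 125.04²; (x + 83.5)² + (y + 49.8)² = 166.17²; (x − 54.1)² + (y + 2.6)² = 44.32².
Subtracting the Station 1 equation from the Station 2 and Station 3 equations removes the quadratic terms:
-29.4 x − 150.8 y = -7913.98
245.8 x − 56.4 y = 11215.51
Solving the 2×2 system: x ≈ 55.2, y ≈ 41.7 km.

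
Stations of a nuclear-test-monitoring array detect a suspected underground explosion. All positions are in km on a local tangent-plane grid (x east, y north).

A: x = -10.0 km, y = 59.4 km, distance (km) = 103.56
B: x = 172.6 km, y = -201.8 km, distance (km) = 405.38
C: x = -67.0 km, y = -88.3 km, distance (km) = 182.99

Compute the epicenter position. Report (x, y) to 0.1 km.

(-109.0, 89.8)

Circle about each station: (x + 10.0)² + (y − 59.4)² = 103.56²; (x − 172.6)² + (y + 201.8)² = 405.38²; (x + 67.0)² + (y + 88.3)² = 182.99².
Subtracting the A equation from the B and C equations removes the quadratic terms:
365.2 x − 522.4 y = -86722.63
-114.0 x − 295.4 y = -14103.14
Solving the 2×2 system: x ≈ -109.0, y ≈ 89.8 km.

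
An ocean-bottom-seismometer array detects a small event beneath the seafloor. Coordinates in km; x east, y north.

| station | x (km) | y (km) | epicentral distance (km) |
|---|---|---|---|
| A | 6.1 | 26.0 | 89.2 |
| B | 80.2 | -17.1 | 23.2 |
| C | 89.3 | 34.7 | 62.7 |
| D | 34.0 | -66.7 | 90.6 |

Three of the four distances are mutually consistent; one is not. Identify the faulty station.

Solve using three stations at a time. Using A, B, D (subtract circle equations pairwise → linear system) gives (x, y) ≈ (92.2, 2.7).
Distances from that point to each station vs reported:
  A: calculated 89.2 vs reported 89.2 → residual 0.0 km
  B: calculated 23.2 vs reported 23.2 → residual 0.0 km
  C: calculated 32.1 vs reported 62.7 → residual 30.6 km
  D: calculated 90.6 vs reported 90.6 → residual 0.0 km
A, B, D are mutually consistent (residuals ≈ 0); C is off by 30.6 km.

C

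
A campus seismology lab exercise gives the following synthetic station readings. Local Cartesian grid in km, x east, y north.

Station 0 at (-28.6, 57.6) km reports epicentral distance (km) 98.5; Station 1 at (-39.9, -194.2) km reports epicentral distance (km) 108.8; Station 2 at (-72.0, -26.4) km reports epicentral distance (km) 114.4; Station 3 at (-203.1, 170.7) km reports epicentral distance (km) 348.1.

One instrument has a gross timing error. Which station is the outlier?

Solve using three stations at a time. Using Station 1, Station 2, Station 3 (subtract circle equations pairwise → linear system) gives (x, y) ≈ (15.3, -100.4).
Distances from that point to each station vs reported:
  Station 0: calculated 164.0 vs reported 98.5 → residual 65.5 km
  Station 1: calculated 108.8 vs reported 108.8 → residual 0.0 km
  Station 2: calculated 114.4 vs reported 114.4 → residual 0.0 km
  Station 3: calculated 348.1 vs reported 348.1 → residual 0.0 km
Station 1, Station 2, Station 3 are mutually consistent (residuals ≈ 0); Station 0 is off by 65.5 km.

Station 0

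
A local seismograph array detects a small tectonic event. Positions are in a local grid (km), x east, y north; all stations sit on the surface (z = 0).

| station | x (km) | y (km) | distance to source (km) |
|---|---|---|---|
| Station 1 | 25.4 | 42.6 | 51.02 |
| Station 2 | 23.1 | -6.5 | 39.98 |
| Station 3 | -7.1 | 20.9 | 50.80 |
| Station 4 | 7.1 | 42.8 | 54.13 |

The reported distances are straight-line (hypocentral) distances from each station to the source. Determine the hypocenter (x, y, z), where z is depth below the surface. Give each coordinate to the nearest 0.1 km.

Each station gives a sphere (x−x_i)² + (y−y_i)² + z² = d_i² (stations at z=0).
Subtracting the Station 1 sphere from Station 2 and Station 3: z² cancels, leaving linear equations in x and y:
-4.6 x − 98.2 y = -879.42
-65.0 x − 43.4 y = -1950.30
Solving: x ≈ 24.801, y ≈ 7.794 km (keep extra digits for the depth step; rounded: 24.8, 7.8).
Then from the Station 1 sphere: z² = 51.02² − (x − 25.4)² − (y − 42.6)² with x = 24.801, y = 7.794, so z ≈ 37.299 ≈ 37.3 km.

(24.8, 7.8, 37.3)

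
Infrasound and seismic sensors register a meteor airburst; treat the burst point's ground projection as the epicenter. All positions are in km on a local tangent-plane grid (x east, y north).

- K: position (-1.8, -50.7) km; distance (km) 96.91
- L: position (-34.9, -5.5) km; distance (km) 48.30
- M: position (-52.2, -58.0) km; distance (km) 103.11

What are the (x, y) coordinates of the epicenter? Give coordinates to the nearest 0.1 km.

Circle about each station: (x + 1.8)² + (y + 50.7)² = 96.91²; (x + 34.9)² + (y + 5.5)² = 48.30²; (x + 52.2)² + (y + 58.0)² = 103.11².
Subtracting pairs of circle equations eliminates x²+y² and gives linear equations (the radical axes):
-66.2 x + 90.4 y = 5733.19
-100.8 x − 14.6 y = 2274.99
Solving the 2×2 system: x ≈ -28.7, y ≈ 42.4 km.

(-28.7, 42.4)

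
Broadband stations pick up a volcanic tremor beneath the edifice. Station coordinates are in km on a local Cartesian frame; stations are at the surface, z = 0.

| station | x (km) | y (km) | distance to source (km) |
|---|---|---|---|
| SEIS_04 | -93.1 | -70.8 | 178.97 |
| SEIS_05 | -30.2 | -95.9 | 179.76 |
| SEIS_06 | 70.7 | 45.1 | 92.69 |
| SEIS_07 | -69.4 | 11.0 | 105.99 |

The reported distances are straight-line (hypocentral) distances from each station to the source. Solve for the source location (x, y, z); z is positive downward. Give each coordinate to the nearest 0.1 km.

(-1.1, 74.0, 51.0)

Each station gives a sphere (x−x_i)² + (y−y_i)² + z² = d_i² (stations at z=0).
Subtracting the SEIS_04 sphere from SEIS_05 and SEIS_06: z² cancels, leaving linear equations in x and y:
125.8 x − 50.2 y = -3854.80
327.6 x + 231.8 y = 16791.07
Solving: x ≈ -1.110, y ≈ 74.007 km (keep extra digits for the depth step; rounded: -1.1, 74.0).
Then from the SEIS_04 sphere: z² = 178.97² − (x + 93.1)² − (y + 70.8)² with x = -1.110, y = 74.007, so z ≈ 50.981 ≈ 51.0 km.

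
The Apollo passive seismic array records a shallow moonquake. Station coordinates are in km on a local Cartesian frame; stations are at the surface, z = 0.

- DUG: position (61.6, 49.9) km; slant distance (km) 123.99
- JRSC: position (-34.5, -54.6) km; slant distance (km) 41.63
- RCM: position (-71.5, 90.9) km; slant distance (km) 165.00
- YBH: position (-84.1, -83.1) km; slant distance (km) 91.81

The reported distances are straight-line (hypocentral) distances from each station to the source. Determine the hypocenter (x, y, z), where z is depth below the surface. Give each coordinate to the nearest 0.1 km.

x ≈ 0.7 km, y ≈ -55.8 km, depth ≈ 22.2 km

Each station gives a sphere (x−x_i)² + (y−y_i)² + z² = d_i² (stations at z=0).
Subtracting the DUG sphere from JRSC and RCM: z² cancels, leaving linear equations in x and y:
-192.2 x − 209.0 y = 11527.30
-266.2 x + 82.0 y = -4760.99
Solving: x ≈ 0.698, y ≈ -55.796 km (keep extra digits for the depth step; rounded: 0.7, -55.8).
Then from the DUG sphere: z² = 123.99² − (x − 61.6)² − (y − 49.9)² with x = 0.698, y = -55.796, so z ≈ 22.200 ≈ 22.2 km.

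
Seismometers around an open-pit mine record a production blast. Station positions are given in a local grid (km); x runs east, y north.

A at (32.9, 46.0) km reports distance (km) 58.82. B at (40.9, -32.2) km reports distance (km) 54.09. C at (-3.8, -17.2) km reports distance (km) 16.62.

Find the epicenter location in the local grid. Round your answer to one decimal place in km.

x ≈ -3.0 km, y ≈ -0.6 km

Circle about each station: (x − 32.9)² + (y − 46.0)² = 58.82²; (x − 40.9)² + (y + 32.2)² = 54.09²; (x + 3.8)² + (y + 17.2)² = 16.62².
Subtracting the A equation from the B and C equations removes the quadratic terms:
16.0 x − 156.4 y = 45.30
-73.4 x − 126.4 y = 295.44
Solving the 2×2 system: x ≈ -3.0, y ≈ -0.6 km.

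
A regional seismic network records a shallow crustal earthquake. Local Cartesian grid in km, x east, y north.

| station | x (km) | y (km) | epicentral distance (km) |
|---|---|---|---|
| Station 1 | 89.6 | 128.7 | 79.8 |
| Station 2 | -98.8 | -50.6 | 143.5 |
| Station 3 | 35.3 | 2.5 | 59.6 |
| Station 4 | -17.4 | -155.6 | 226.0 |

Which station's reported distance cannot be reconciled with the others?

Station 2

Solve using three stations at a time. Using Station 1, Station 3, Station 4 (subtract circle equations pairwise → linear system) gives (x, y) ≈ (47.3, 61.0).
Distances from that point to each station vs reported:
  Station 1: calculated 79.9 vs reported 79.8 → residual 0.1 km
  Station 2: calculated 183.8 vs reported 143.5 → residual 40.3 km
  Station 3: calculated 59.7 vs reported 59.6 → residual 0.1 km
  Station 4: calculated 226.0 vs reported 226.0 → residual 0.0 km
Station 1, Station 3, Station 4 are mutually consistent (residuals ≈ 0); Station 2 is off by 40.3 km.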